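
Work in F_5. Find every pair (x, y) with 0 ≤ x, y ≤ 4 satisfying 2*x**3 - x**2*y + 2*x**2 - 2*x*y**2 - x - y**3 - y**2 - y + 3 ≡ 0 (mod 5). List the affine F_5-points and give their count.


Affine F_5-points: {(0, 1), (1, 1), (2, 0), (4, 3)}; count = 4.

For each of the 25 pairs (x, y) ∈ F_5², evaluate f(x, y) mod 5. Record the zeros.
  x = 0: [0↦3, 1↦0, 2↦4, 3↦4, 4↦4]  zeros at y ∈ {1}
  x = 1: [0↦1, 1↦0, 2↦2, 3↦1, 4↦1]  zeros at y ∈ {1}
  x = 2: [0↦0, 1↦4, 2↦2, 3↦3, 4↦1]  zeros at y ∈ {0}
  x = 3: [0↦2, 1↦4, 2↦1, 3↦2, 4↦1]  zeros at y ∈ ∅
  x = 4: [0↦4, 1↦2, 2↦1, 3↦0, 4↦3]  zeros at y ∈ {3}
Collecting zeros: affine points = {(0, 1), (1, 1), (2, 0), (4, 3)}.
Total count |C(F_5)_aff| = 4.


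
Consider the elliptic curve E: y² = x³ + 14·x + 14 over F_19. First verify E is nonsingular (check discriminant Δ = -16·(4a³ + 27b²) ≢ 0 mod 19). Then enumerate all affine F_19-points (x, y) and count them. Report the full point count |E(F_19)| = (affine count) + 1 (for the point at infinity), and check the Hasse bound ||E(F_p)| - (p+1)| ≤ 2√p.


Affine points = {(3, 8), (3, 11), (4, 1), (4, 18), (5, 0), (8, 7), (8, 12), (11, 6), (11, 13), (14, 3), (14, 16), (17, 4), (17, 15)}; affine count = 13; |E(F_19)| = 14.

Discriminant check: Δ ∝ 4a³ + 27b² = 4·14³ + 27·14² = 4·2744 + 27·196 ≡ 4 (mod 19). Nonzero ⇒ E is nonsingular.
For each x ∈ F_19, compute rhs = x³ + 14·x + 14 mod 19, then count y ∈ F_19 with y² ≡ rhs.
  x = 0: rhs = 14, matching y values: none (0 points).
  x = 1: rhs = 10, matching y values: none (0 points).
  x = 2: rhs = 12, matching y values: none (0 points).
  x = 3: rhs = 7, matching y values: 8, 11 (2 points).
  x = 4: rhs = 1, matching y values: 1, 18 (2 points).
  x = 5: rhs = 0, matching y values: 0 (1 points).
  x = 6: rhs = 10, matching y values: none (0 points).
  x = 7: rhs = 18, matching y values: none (0 points).
  x = 8: rhs = 11, matching y values: 7, 12 (2 points).
  x = 9: rhs = 14, matching y values: none (0 points).
  x = 10: rhs = 14, matching y values: none (0 points).
  x = 11: rhs = 17, matching y values: 6, 13 (2 points).
  x = 12: rhs = 10, matching y values: none (0 points).
  x = 13: rhs = 18, matching y values: none (0 points).
  x = 14: rhs = 9, matching y values: 3, 16 (2 points).
  x = 15: rhs = 8, matching y values: none (0 points).
  x = 16: rhs = 2, matching y values: none (0 points).
  x = 17: rhs = 16, matching y values: 4, 15 (2 points).
  x = 18: rhs = 18, matching y values: none (0 points).
Total affine count: 13.
Full point count |E(F_19)| = 13 + 1 = 14.
Hasse bound: |14 − (19+1)| = |-6| = 6 ≤ 2√19 ≈ 8.7178 ✓.


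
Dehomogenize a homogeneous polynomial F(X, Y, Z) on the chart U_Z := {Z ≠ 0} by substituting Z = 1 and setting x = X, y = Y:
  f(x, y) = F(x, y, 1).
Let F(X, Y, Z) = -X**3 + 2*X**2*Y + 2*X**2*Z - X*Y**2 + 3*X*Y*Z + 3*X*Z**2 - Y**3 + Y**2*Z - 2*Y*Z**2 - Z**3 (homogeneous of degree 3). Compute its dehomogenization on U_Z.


f(x, y) = -x**3 + 2*x**2*y + 2*x**2 - x*y**2 + 3*x*y + 3*x - y**3 + y**2 - 2*y - 1

On U_Z we set Z = 1. Each monomial c·X^i·Y^j·Z^k in F becomes c·x^i·y^j·1^k = c·x^i·y^j.
Substituting Z = 1: F(X, Y, 1) = -x**3 + 2*x**2*y + 2*x**2 - x*y**2 + 3*x*y + 3*x - y**3 + y**2 - 2*y - 1.
Note: deg(f) ≤ deg(F) = 3; strict inequality happens when F is divisible by Z (lost terms).


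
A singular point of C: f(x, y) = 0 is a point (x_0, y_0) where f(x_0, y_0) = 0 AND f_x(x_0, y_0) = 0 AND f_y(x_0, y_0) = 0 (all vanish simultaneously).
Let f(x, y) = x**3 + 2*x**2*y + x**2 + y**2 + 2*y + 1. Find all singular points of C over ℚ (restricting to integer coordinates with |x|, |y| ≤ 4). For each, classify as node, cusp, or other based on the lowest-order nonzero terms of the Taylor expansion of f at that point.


Singular points: {(0, -1)}; classification: node.

Compute partial derivatives:
  f_x = 3*x**2 + 4*x*y + 2*x.
  f_y = 2*x**2 + 2*y + 2.
Scan x_0 ∈ {−4, ..., 4}. For each x_0, f_y(x_0, y) is a polynomial in y; find its integer roots y ∈ {−4, ..., 4}, then test f_x and f at those candidates.
  x = -4: f_y(-4, y) = 2*y + 34; no integer root y with |y| ≤ 4.
  x = -3: f_y(-3, y) = 2*y + 20; no integer root y with |y| ≤ 4.
  x = -2: f_y(-2, y) = 2*y + 10; no integer root y with |y| ≤ 4.
  x = -1: f_y(-1, y) = 2*y + 4; vanishes at y ∈ {-2}. (-1, -2): f_x = 9 ≠ 0.
  x = 0: f_y(0, y) = 2*y + 2; vanishes at y ∈ {-1}. (0, -1): f_x = 0, f = 0 — SINGULAR.
  x = 1: f_y(1, y) = 2*y + 4; vanishes at y ∈ {-2}. (1, -2): f_x = -3 ≠ 0.
  x = 2: f_y(2, y) = 2*y + 10; no integer root y with |y| ≤ 4.
  x = 3: f_y(3, y) = 2*y + 20; no integer root y with |y| ≤ 4.
  x = 4: f_y(4, y) = 2*y + 34; no integer root y with |y| ≤ 4.
Only singular point on the grid: (0, -1).
Classify: substitute x = 0 + u, y = -1 + v and expand: f = u**3 + 2*u**2*v - u**2 + v**2.
No constant or linear terms (consistent with a singular point). Quadratic part: -u**2 + v**2. Cubic part: u**3 + 2*u**2*v.
The quadratic part v**2 - u**2 = (v − u)(v + u) splits into two distinct linear factors, so there are two distinct tangent lines y − -1 = ±(x − 0) — this is a node (ordinary double point).
Classification: node.


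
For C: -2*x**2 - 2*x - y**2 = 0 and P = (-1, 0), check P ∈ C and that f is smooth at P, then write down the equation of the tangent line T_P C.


Tangent line at P: 2*x + 2 = 0.

Step 1: f(-1, 0) = 0, so P lies on C.
Step 2: partial derivatives
  f_x(x, y) = -4*x - 2, f_y(x, y) = -2*y.
  f_x(P) = 2, f_y(P) = 0 (gradient nonzero, so P is smooth).
Step 3: tangent line at P: 2·(x − -1) + 0·(y − 0) = 0.
Expanding: 2*x + 2 = 0.


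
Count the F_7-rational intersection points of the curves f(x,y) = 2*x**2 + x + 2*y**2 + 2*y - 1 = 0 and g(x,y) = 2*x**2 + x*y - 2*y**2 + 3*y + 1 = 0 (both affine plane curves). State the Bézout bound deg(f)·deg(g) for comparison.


Common zeros: ∅; count = 0; Bézout bound = 4.

deg(f) = 2, deg(g) = 2, so Bézout bound = 4.
Scan x ∈ F_7. For each x, list the y ∈ F_7 with f(x, y) ≡ 0 and those with g(x, y) ≡ 0 (mod 7); the common zeros in that column are the intersection.
  x = 0: f ≡ 0 at y ∈ ∅; g ≡ 0 at y ∈ ∅; common: ∅.
  x = 1: f ≡ 0 at y ∈ {2, 4}; g ≡ 0 at y ∈ ∅; common: ∅.
  x = 2: f ≡ 0 at y ∈ {2, 4}; g ≡ 0 at y ∈ ∅; common: ∅.
  x = 3: f ≡ 0 at y ∈ ∅; g ≡ 0 at y ∈ ∅; common: ∅.
  x = 4: f ≡ 0 at y ∈ {0, 6}; g ≡ 0 at y ∈ ∅; common: ∅.
  x = 5: f ≡ 0 at y ∈ ∅; g ≡ 0 at y ∈ ∅; common: ∅.
  x = 6: f ≡ 0 at y ∈ {0, 6}; g ≡ 0 at y ∈ {4}; common: ∅.
Collecting: common zeros = ∅, so the count is 0.
Comparison with the Bézout bound: 0 ≤ 4 = deg(f)·deg(g), as expected for curves with no common component (the affine F_7-count falls short of the bound because intersections may lie at infinity, over extension fields, or carry multiplicity).


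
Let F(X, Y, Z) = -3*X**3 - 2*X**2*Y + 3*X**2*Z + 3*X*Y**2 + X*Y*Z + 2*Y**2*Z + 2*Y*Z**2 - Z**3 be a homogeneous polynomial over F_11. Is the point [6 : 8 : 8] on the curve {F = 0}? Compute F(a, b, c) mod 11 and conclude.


F(6,8,8) ≡ 6 (mod 11); P is NOT on the curve.

Evaluate F(6, 8, 8) term-by-term (mod 11).
  -3*X**3 ↦ -3·216·1·1 = -648
  -2*X**2*Y ↦ -2·36·8·1 = -576
  3*X**2*Z ↦ 3·36·1·8 = 864
  3*X*Y**2 ↦ 3·6·64·1 = 1152
  X*Y*Z ↦ 1·6·8·8 = 384
  2*Y**2*Z ↦ 2·1·64·8 = 1024
  2*Y*Z**2 ↦ 2·1·8·64 = 1024
  -Z**3 ↦ -1·1·1·512 = -512
Sum: F(6, 8, 8) = (-648) + (-576) + (864) + (1152) + (384) + (1024) + (1024) + (-512) = 2712.
Reducing mod 11: 2712 ≡ 6 (mod 11).
Since F(a, b, c) ≡ 6 ≠ 0 (mod 11), P does NOT lie on the curve.


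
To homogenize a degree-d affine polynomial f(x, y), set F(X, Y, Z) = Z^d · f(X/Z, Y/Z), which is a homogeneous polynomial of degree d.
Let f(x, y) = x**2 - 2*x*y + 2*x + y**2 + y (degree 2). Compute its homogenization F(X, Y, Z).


F(X, Y, Z) = X**2 - 2*X*Y + 2*X*Z + Y**2 + Y*Z

deg(f) = 2.
Substitute x = X/Z, y = Y/Z into f, then multiply by Z^2.
  monomial 1·x^2·y^0 ↦ 1·X^2·Y^0·Z^0.
  monomial -2·x^1·y^1 ↦ -2·X^1·Y^1·Z^0.
  monomial 2·x^1·y^0 ↦ 2·X^1·Y^0·Z^1.
  monomial 1·x^0·y^2 ↦ 1·X^0·Y^2·Z^0.
  monomial 1·x^0·y^1 ↦ 1·X^0·Y^1·Z^1.
Collecting: F(X, Y, Z) = X**2 - 2*X*Y + 2*X*Z + Y**2 + Y*Z.


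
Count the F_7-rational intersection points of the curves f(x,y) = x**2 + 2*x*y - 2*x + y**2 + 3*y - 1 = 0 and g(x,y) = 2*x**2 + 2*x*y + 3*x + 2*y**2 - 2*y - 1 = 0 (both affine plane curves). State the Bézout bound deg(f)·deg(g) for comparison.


Common zeros: ∅; count = 0; Bézout bound = 4.

deg(f) = 2, deg(g) = 2, so Bézout bound = 4.
Scan x ∈ F_7. For each x, list the y ∈ F_7 with f(x, y) ≡ 0 and those with g(x, y) ≡ 0 (mod 7); the common zeros in that column are the intersection.
  x = 0: f ≡ 0 at y ∈ ∅; g ≡ 0 at y ∈ ∅; common: ∅.
  x = 1: f ≡ 0 at y ∈ ∅; g ≡ 0 at y ∈ ∅; common: ∅.
  x = 2: f ≡ 0 at y ∈ {1, 6}; g ≡ 0 at y ∈ ∅; common: ∅.
  x = 3: f ≡ 0 at y ∈ ∅; g ≡ 0 at y ∈ {2, 3}; common: ∅.
  x = 4: f ≡ 0 at y ∈ {0, 3}; g ≡ 0 at y ∈ {2}; common: ∅.
  x = 5: f ≡ 0 at y ∈ {0, 1}; g ≡ 0 at y ∈ {5}; common: ∅.
  x = 6: f ≡ 0 at y ∈ {3}; g ≡ 0 at y ∈ {4, 5}; common: ∅.
Collecting: common zeros = ∅, so the count is 0.
Comparison with the Bézout bound: 0 ≤ 4 = deg(f)·deg(g), as expected for curves with no common component (the affine F_7-count falls short of the bound because intersections may lie at infinity, over extension fields, or carry multiplicity).


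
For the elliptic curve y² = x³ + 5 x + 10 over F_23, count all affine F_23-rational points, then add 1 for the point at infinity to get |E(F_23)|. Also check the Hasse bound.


Affine points = {(1, 4), (1, 19), (3, 11), (3, 12), (4, 5), (4, 18), (6, 7), (6, 16), (9, 5), (9, 18), (10, 5), (10, 18), (11, 4), (11, 19), (12, 2), (12, 21), (13, 8), (13, 15), (14, 8), (14, 15), (16, 0), (19, 8), (19, 15), (22, 2), (22, 21)}; affine count = 25; |E(F_23)| = 26.

Discriminant check: Δ ∝ 4a³ + 27b² = 4·5³ + 27·10² = 4·125 + 27·100 ≡ 3 (mod 23). Nonzero ⇒ E is nonsingular.
For each x ∈ F_23, compute rhs = x³ + 5·x + 10 mod 23, then count y ∈ F_23 with y² ≡ rhs.
  x = 0: rhs = 10, matching y values: none (0 points).
  x = 1: rhs = 16, matching y values: 4, 19 (2 points).
  x = 2: rhs = 5, matching y values: none (0 points).
  x = 3: rhs = 6, matching y values: 11, 12 (2 points).
  x = 4: rhs = 2, matching y values: 5, 18 (2 points).
  x = 5: rhs = 22, matching y values: none (0 points).
  x = 6: rhs = 3, matching y values: 7, 16 (2 points).
  x = 7: rhs = 20, matching y values: none (0 points).
  x = 8: rhs = 10, matching y values: none (0 points).
  x = 9: rhs = 2, matching y values: 5, 18 (2 points).
  x = 10: rhs = 2, matching y values: 5, 18 (2 points).
  x = 11: rhs = 16, matching y values: 4, 19 (2 points).
  x = 12: rhs = 4, matching y values: 2, 21 (2 points).
  x = 13: rhs = 18, matching y values: 8, 15 (2 points).
  x = 14: rhs = 18, matching y values: 8, 15 (2 points).
  x = 15: rhs = 10, matching y values: none (0 points).
  x = 16: rhs = 0, matching y values: 0 (1 points).
  x = 17: rhs = 17, matching y values: none (0 points).
  x = 18: rhs = 21, matching y values: none (0 points).
  x = 19: rhs = 18, matching y values: 8, 15 (2 points).
  x = 20: rhs = 14, matching y values: none (0 points).
  x = 21: rhs = 15, matching y values: none (0 points).
  x = 22: rhs = 4, matching y values: 2, 21 (2 points).
Total affine count: 25.
Full point count |E(F_23)| = 25 + 1 = 26.
Hasse bound: |26 − (23+1)| = |2| = 2 ≤ 2√23 ≈ 9.5917 ✓.


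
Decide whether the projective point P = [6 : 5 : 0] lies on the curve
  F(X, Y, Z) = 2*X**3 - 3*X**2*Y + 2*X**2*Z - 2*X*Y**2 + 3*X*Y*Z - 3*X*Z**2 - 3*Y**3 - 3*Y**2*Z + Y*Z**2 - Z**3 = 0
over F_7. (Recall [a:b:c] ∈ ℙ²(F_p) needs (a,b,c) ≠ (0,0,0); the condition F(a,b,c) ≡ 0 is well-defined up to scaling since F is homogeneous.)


F(6,5,0) ≡ 1 (mod 7); P is NOT on the curve.

Evaluate F(6, 5, 0) term-by-term (mod 7).
  2*X**3 ↦ 2·216·1·1 = 432
  -3*X**2*Y ↦ -3·36·5·1 = -540
  2*X**2*Z ↦ 2·36·1·0 = 0
  -2*X*Y**2 ↦ -2·6·25·1 = -300
  3*X*Y*Z ↦ 3·6·5·0 = 0
  -3*X*Z**2 ↦ -3·6·1·0 = 0
  -3*Y**3 ↦ -3·1·125·1 = -375
  -3*Y**2*Z ↦ -3·1·25·0 = 0
  Y*Z**2 ↦ 1·1·5·0 = 0
  -Z**3 ↦ -1·1·1·0 = 0
Sum: F(6, 5, 0) = (432) + (-540) + (0) + (-300) + (0) + (0) + (-375) + (0) + (0) + (0) = -783.
Reducing mod 7: -783 ≡ 1 (mod 7).
Since F(a, b, c) ≡ 1 ≠ 0 (mod 7), P does NOT lie on the curve.


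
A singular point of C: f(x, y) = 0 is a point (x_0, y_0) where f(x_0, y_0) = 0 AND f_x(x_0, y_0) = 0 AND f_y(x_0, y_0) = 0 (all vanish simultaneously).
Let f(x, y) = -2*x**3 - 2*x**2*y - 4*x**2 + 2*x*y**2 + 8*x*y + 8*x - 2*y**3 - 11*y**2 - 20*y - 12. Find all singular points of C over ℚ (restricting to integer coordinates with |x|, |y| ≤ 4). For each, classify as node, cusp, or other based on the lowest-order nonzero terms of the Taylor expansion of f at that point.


Singular points: {(0, -2)}; classification: cusp.

Compute partial derivatives:
  f_x = -6*x**2 - 4*x*y - 8*x + 2*y**2 + 8*y + 8.
  f_y = -2*x**2 + 4*x*y + 8*x - 6*y**2 - 22*y - 20.
Scan x_0 ∈ {−4, ..., 4}. For each x_0, f_y(x_0, y) is a polynomial in y; find its integer roots y ∈ {−4, ..., 4}, then test f_x and f at those candidates.
  x = -4: f_y(-4, y) = -6*y**2 - 38*y - 84; no integer root y with |y| ≤ 4.
  x = -3: f_y(-3, y) = -6*y**2 - 34*y - 62; no integer root y with |y| ≤ 4.
  x = -2: f_y(-2, y) = -6*y**2 - 30*y - 44; no integer root y with |y| ≤ 4.
  x = -1: f_y(-1, y) = -6*y**2 - 26*y - 30; no integer root y with |y| ≤ 4.
  x = 0: f_y(0, y) = -6*y**2 - 22*y - 20; vanishes at y ∈ {-2}. (0, -2): f_x = 0, f = 0 — SINGULAR.
  x = 1: f_y(1, y) = -6*y**2 - 18*y - 14; no integer root y with |y| ≤ 4.
  x = 2: f_y(2, y) = -6*y**2 - 14*y - 12; no integer root y with |y| ≤ 4.
  x = 3: f_y(3, y) = -6*y**2 - 10*y - 14; no integer root y with |y| ≤ 4.
  x = 4: f_y(4, y) = -6*y**2 - 6*y - 20; no integer root y with |y| ≤ 4.
Only singular point on the grid: (0, -2).
Classify: substitute x = 0 + u, y = -2 + v and expand: f = -2*u**3 - 2*u**2*v + 2*u*v**2 - 2*v**3 + v**2.
No constant or linear terms (consistent with a singular point). Quadratic part: v**2. Cubic part: -2*u**3 - 2*u**2*v + 2*u*v**2 - 2*v**3.
The quadratic part v**2 is a perfect square, so there is a single (double) tangent line v = 0, i.e. y = -2. Restricting the cubic part to that line (v = 0) leaves -2*u**3 ≠ 0, so f is not divisible by v and the branch is v² ≈ 2*u**3 to lowest order — this is a cusp.
Classification: cusp.


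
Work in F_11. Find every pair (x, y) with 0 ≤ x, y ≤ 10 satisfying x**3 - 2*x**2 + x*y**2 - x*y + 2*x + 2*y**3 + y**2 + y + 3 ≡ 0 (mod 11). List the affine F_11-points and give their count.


Affine F_11-points: {(0, 9), (2, 1), (2, 2), (3, 1), (3, 9), (3, 10), (5, 0), (7, 5), (7, 6), (7, 7), (8, 1), (8, 3), (8, 8), (10, 9)}; count = 14.

For each of the 121 pairs (x, y) ∈ F_11², evaluate f(x, y) mod 11. Record the zeros.
  x = 0: [0↦3, 1↦7, 2↦3, 3↦3, 4↦8, 5↦8, 6↦4, 7↦8, 8↦10, 9↦0, 10↦1]  zeros at y ∈ {9}
  x = 1: [0↦4, 1↦8, 2↦6, 3↦10, 4↦10, 5↦7, 6↦2, 7↦7, 8↦1, 9↦7, 10↦4]  zeros at y ∈ ∅
  x = 2: [0↦7, 1↦0, 2↦0, 3↦8, 4↦3, 5↦8, 6↦2, 7↦8, 8↦5, 9↦5, 10↦9]  zeros at y ∈ {1, 2}
  x = 3: [0↦7, 1↦0, 2↦2, 3↦3, 4↦4, 5↦6, 6↦10, 7↦6, 8↦6, 9↦0, 10↦0]  zeros at y ∈ {1, 9, 10}
  x = 4: [0↦10, 1↦3, 2↦7, 3↦1, 4↦8, 5↦7, 6↦10, 7↦7, 8↦10, 9↦9, 10↦5]  zeros at y ∈ ∅
  x = 5: [0↦0, 1↦4, 2↦10, 3↦8, 4↦10, 5↦6, 6↦8, 7↦6, 8↦1, 9↦5, 10↦8]  zeros at y ∈ {0}
  x = 6: [0↦5, 1↦9, 2↦6, 3↦8, 4↦5, 5↦9, 6↦10, 7↦9, 8↦7, 9↦5, 10↦4]  zeros at y ∈ ∅
  x = 7: [0↦9, 1↦2, 2↦1, 3↦7, 4↦10, 5↦0, 6↦0, 7↦0, 8↦1, 9↦4, 10↦10]  zeros at y ∈ {5, 6, 7}
  x = 8: [0↦7, 1↦0, 2↦1, 3↦0, 4↦9, 5↦7, 6↦6, 7↦7, 8↦0, 9↦8, 10↦10]  zeros at y ∈ {1, 3, 8}
  x = 9: [0↦5, 1↦9, 2↦1, 3↦4, 4↦8, 5↦3, 6↦1, 7↦3, 8↦10, 9↦1, 10↦10]  zeros at y ∈ ∅
  x = 10: [0↦9, 1↦2, 2↦7, 3↦3, 4↦2, 5↦5, 6↦2, 7↦5, 8↦4, 9↦0, 10↦5]  zeros at y ∈ {9}
Collecting zeros: affine points = {(0, 9), (2, 1), (2, 2), (3, 1), (3, 9), (3, 10), (5, 0), (7, 5), (7, 6), (7, 7), (8, 1), (8, 3), (8, 8), (10, 9)}.
Total count |C(F_11)_aff| = 14.


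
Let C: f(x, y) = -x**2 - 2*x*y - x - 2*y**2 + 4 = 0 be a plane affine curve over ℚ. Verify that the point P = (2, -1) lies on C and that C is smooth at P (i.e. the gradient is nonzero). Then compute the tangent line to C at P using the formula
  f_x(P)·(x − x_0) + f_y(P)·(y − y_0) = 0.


Tangent line at P: 6 - 3*x = 0.

Step 1: f(2, -1) = 0, so P lies on C.
Step 2: partial derivatives
  f_x(x, y) = -2*x - 2*y - 1, f_y(x, y) = -2*x - 4*y.
  f_x(P) = -3, f_y(P) = 0 (gradient nonzero, so P is smooth).
Step 3: tangent line at P: -3·(x − 2) + 0·(y − -1) = 0.
Expanding: 6 - 3*x = 0.


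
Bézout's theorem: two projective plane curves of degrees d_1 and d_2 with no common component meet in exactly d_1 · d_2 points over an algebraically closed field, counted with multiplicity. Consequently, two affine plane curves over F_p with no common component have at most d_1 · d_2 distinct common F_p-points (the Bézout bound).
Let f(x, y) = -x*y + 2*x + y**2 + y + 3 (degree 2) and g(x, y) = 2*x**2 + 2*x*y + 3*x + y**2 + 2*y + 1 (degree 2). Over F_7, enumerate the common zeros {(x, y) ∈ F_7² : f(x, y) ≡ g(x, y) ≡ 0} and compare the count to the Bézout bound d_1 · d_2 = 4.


Common zeros: ∅; count = 0; Bézout bound = 4.

deg(f) = 2, deg(g) = 2, so Bézout bound = 4.
Scan x ∈ F_7. For each x, list the y ∈ F_7 with f(x, y) ≡ 0 and those with g(x, y) ≡ 0 (mod 7); the common zeros in that column are the intersection.
  x = 0: f ≡ 0 at y ∈ ∅; g ≡ 0 at y ∈ {6}; common: ∅.
  x = 1: f ≡ 0 at y ∈ {3, 4}; g ≡ 0 at y ∈ ∅; common: ∅.
  x = 2: f ≡ 0 at y ∈ {0, 1}; g ≡ 0 at y ∈ {3, 5}; common: ∅.
  x = 3: f ≡ 0 at y ∈ ∅; g ≡ 0 at y ∈ {0, 6}; common: ∅.
  x = 4: f ≡ 0 at y ∈ {5}; g ≡ 0 at y ∈ {1, 3}; common: ∅.
  x = 5: f ≡ 0 at y ∈ ∅; g ≡ 0 at y ∈ ∅; common: ∅.
  x = 6: f ≡ 0 at y ∈ {6}; g ≡ 0 at y ∈ {0}; common: ∅.
Collecting: common zeros = ∅, so the count is 0.
Comparison with the Bézout bound: 0 ≤ 4 = deg(f)·deg(g), as expected for curves with no common component (the affine F_7-count falls short of the bound because intersections may lie at infinity, over extension fields, or carry multiplicity).


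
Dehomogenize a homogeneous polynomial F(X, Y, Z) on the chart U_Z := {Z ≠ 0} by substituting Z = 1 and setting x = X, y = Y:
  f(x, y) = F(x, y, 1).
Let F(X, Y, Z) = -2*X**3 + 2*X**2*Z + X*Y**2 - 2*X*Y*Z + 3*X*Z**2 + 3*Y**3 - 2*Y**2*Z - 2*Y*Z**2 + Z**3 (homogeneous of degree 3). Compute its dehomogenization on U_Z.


f(x, y) = -2*x**3 + 2*x**2 + x*y**2 - 2*x*y + 3*x + 3*y**3 - 2*y**2 - 2*y + 1

On U_Z we set Z = 1. Each monomial c·X^i·Y^j·Z^k in F becomes c·x^i·y^j·1^k = c·x^i·y^j.
Substituting Z = 1: F(X, Y, 1) = -2*x**3 + 2*x**2 + x*y**2 - 2*x*y + 3*x + 3*y**3 - 2*y**2 - 2*y + 1.
Note: deg(f) ≤ deg(F) = 3; strict inequality happens when F is divisible by Z (lost terms).


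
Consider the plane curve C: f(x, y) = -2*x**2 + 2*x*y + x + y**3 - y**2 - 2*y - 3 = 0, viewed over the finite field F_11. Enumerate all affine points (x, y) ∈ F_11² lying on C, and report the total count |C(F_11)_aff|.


Affine F_11-points: {(0, 6), (0, 8), (0, 9), (1, 2), (1, 4), (1, 6), (3, 8), (4, 5), (4, 9), (7, 2), (7, 5), (9, 4), (10, 3)}; count = 13.

For each of the 121 pairs (x, y) ∈ F_11², evaluate f(x, y) mod 11. Record the zeros.
  x = 0: [0↦8, 1↦6, 2↦8, 3↦9, 4↦4, 5↦10, 6↦0, 7↦2, 8↦0, 9↦0, 10↦8]  zeros at y ∈ {6, 8, 9}
  x = 1: [0↦7, 1↦7, 2↦0, 3↦3, 4↦0, 5↦8, 6↦0, 7↦4, 8↦4, 9↦6, 10↦5]  zeros at y ∈ {2, 4, 6}
  x = 2: [0↦2, 1↦4, 2↦10, 3↦4, 4↦3, 5↦2, 6↦7, 7↦2, 8↦4, 9↦8, 10↦9]  zeros at y ∈ ∅
  x = 3: [0↦4, 1↦8, 2↦5, 3↦1, 4↦2, 5↦3, 6↦10, 7↦7, 8↦0, 9↦6, 10↦9]  zeros at y ∈ {8}
  x = 4: [0↦2, 1↦8, 2↦7, 3↦5, 4↦8, 5↦0, 6↦9, 7↦8, 8↦3, 9↦0, 10↦5]  zeros at y ∈ {5, 9}
  x = 5: [0↦7, 1↦4, 2↦5, 3↦5, 4↦10, 5↦4, 6↦4, 7↦5, 8↦2, 9↦1, 10↦8]  zeros at y ∈ ∅
  x = 6: [0↦8, 1↦7, 2↦10, 3↦1, 4↦8, 5↦4, 6↦6, 7↦9, 8↦8, 9↦9, 10↦7]  zeros at y ∈ ∅
  x = 7: [0↦5, 1↦6, 2↦0, 3↦4, 4↦2, 5↦0, 6↦4, 7↦9, 8↦10, 9↦2, 10↦2]  zeros at y ∈ {2, 5}
  x = 8: [0↦9, 1↦1, 2↦8, 3↦3, 4↦3, 5↦3, 6↦9, 7↦5, 8↦8, 9↦2, 10↦4]  zeros at y ∈ ∅
  x = 9: [0↦9, 1↦3, 2↦1, 3↦9, 4↦0, 5↦2, 6↦10, 7↦8, 8↦2, 9↦9, 10↦2]  zeros at y ∈ {4}
  x = 10: [0↦5, 1↦1, 2↦1, 3↦0, 4↦4, 5↦8, 6↦7, 7↦7, 8↦3, 9↦1, 10↦7]  zeros at y ∈ {3}
Collecting zeros: affine points = {(0, 6), (0, 8), (0, 9), (1, 2), (1, 4), (1, 6), (3, 8), (4, 5), (4, 9), (7, 2), (7, 5), (9, 4), (10, 3)}.
Total count |C(F_11)_aff| = 13.


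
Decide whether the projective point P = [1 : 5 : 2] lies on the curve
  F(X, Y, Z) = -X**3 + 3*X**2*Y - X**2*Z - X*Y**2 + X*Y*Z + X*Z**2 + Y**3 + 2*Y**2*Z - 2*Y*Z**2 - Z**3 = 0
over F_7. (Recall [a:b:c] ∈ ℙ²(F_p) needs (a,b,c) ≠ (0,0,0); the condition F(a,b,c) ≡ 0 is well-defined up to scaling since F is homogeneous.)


F(1,5,2) ≡ 3 (mod 7); P is NOT on the curve.

Evaluate F(1, 5, 2) term-by-term (mod 7).
  -X**3 ↦ -1·1·1·1 = -1
  3*X**2*Y ↦ 3·1·5·1 = 15
  -X**2*Z ↦ -1·1·1·2 = -2
  -X*Y**2 ↦ -1·1·25·1 = -25
  X*Y*Z ↦ 1·1·5·2 = 10
  X*Z**2 ↦ 1·1·1·4 = 4
  Y**3 ↦ 1·1·125·1 = 125
  2*Y**2*Z ↦ 2·1·25·2 = 100
  -2*Y*Z**2 ↦ -2·1·5·4 = -40
  -Z**3 ↦ -1·1·1·8 = -8
Sum: F(1, 5, 2) = (-1) + (15) + (-2) + (-25) + (10) + (4) + (125) + (100) + (-40) + (-8) = 178.
Reducing mod 7: 178 ≡ 3 (mod 7).
Since F(a, b, c) ≡ 3 ≠ 0 (mod 7), P does NOT lie on the curve.


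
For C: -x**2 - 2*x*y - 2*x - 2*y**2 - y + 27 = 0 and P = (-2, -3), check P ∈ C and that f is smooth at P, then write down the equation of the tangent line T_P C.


Tangent line at P: 8*x + 15*y + 61 = 0.

Step 1: f(-2, -3) = 0, so P lies on C.
Step 2: partial derivatives
  f_x(x, y) = -2*x - 2*y - 2, f_y(x, y) = -2*x - 4*y - 1.
  f_x(P) = 8, f_y(P) = 15 (gradient nonzero, so P is smooth).
Step 3: tangent line at P: 8·(x − -2) + 15·(y − -3) = 0.
Expanding: 8*x + 15*y + 61 = 0.


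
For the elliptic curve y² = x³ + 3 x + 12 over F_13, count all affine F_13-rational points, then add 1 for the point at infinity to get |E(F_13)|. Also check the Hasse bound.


Affine points = {(0, 5), (0, 8), (1, 4), (1, 9), (2, 0), (3, 3), (3, 10), (4, 6), (4, 7), (5, 3), (5, 10), (6, 5), (6, 8), (7, 5), (7, 8), (9, 1), (9, 12)}; affine count = 17; |E(F_13)| = 18.

Discriminant check: Δ ∝ 4a³ + 27b² = 4·3³ + 27·12² = 4·27 + 27·144 ≡ 5 (mod 13). Nonzero ⇒ E is nonsingular.
For each x ∈ F_13, compute rhs = x³ + 3·x + 12 mod 13, then count y ∈ F_13 with y² ≡ rhs.
  x = 0: rhs = 12, matching y values: 5, 8 (2 points).
  x = 1: rhs = 3, matching y values: 4, 9 (2 points).
  x = 2: rhs = 0, matching y values: 0 (1 points).
  x = 3: rhs = 9, matching y values: 3, 10 (2 points).
  x = 4: rhs = 10, matching y values: 6, 7 (2 points).
  x = 5: rhs = 9, matching y values: 3, 10 (2 points).
  x = 6: rhs = 12, matching y values: 5, 8 (2 points).
  x = 7: rhs = 12, matching y values: 5, 8 (2 points).
  x = 8: rhs = 2, matching y values: none (0 points).
  x = 9: rhs = 1, matching y values: 1, 12 (2 points).
  x = 10: rhs = 2, matching y values: none (0 points).
  x = 11: rhs = 11, matching y values: none (0 points).
  x = 12: rhs = 8, matching y values: none (0 points).
Total affine count: 17.
Full point count |E(F_13)| = 17 + 1 = 18.
Hasse bound: |18 − (13+1)| = |4| = 4 ≤ 2√13 ≈ 7.2111 ✓.


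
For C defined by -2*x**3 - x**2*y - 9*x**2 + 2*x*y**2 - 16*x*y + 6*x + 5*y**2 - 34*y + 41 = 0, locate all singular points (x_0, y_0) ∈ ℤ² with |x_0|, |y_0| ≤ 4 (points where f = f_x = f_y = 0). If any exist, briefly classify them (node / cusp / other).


Singular points: {(-2, 3)}; classification: cusp.

Compute partial derivatives:
  f_x = -6*x**2 - 2*x*y - 18*x + 2*y**2 - 16*y + 6.
  f_y = -x**2 + 4*x*y - 16*x + 10*y - 34.
Scan x_0 ∈ {−4, ..., 4}. For each x_0, f_y(x_0, y) is a polynomial in y; find its integer roots y ∈ {−4, ..., 4}, then test f_x and f at those candidates.
  x = -4: f_y(-4, y) = 14 - 6*y; no integer root y with |y| ≤ 4.
  x = -3: f_y(-3, y) = 5 - 2*y; no integer root y with |y| ≤ 4.
  x = -2: f_y(-2, y) = 2*y - 6; vanishes at y ∈ {3}. (-2, 3): f_x = 0, f = 0 — SINGULAR.
  x = -1: f_y(-1, y) = 6*y - 19; no integer root y with |y| ≤ 4.
  x = 0: f_y(0, y) = 10*y - 34; no integer root y with |y| ≤ 4.
  x = 1: f_y(1, y) = 14*y - 51; no integer root y with |y| ≤ 4.
  x = 2: f_y(2, y) = 18*y - 70; no integer root y with |y| ≤ 4.
  x = 3: f_y(3, y) = 22*y - 91; no integer root y with |y| ≤ 4.
  x = 4: f_y(4, y) = 26*y - 114; no integer root y with |y| ≤ 4.
Only singular point on the grid: (-2, 3).
Classify: substitute x = -2 + u, y = 3 + v and expand: f = -2*u**3 - u**2*v + 2*u*v**2 + v**2.
No constant or linear terms (consistent with a singular point). Quadratic part: v**2. Cubic part: -2*u**3 - u**2*v + 2*u*v**2.
The quadratic part v**2 is a perfect square, so there is a single (double) tangent line v = 0, i.e. y = 3. Restricting the cubic part to that line (v = 0) leaves -2*u**3 ≠ 0, so f is not divisible by v and the branch is v² ≈ 2*u**3 to lowest order — this is a cusp.
Classification: cusp.


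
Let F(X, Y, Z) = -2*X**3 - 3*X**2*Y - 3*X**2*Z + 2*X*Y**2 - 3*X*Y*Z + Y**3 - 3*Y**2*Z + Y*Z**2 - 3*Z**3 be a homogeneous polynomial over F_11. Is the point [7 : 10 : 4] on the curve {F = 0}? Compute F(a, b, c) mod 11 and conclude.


F(7,10,4) ≡ 4 (mod 11); P is NOT on the curve.

Evaluate F(7, 10, 4) term-by-term (mod 11).
  -2*X**3 ↦ -2·343·1·1 = -686
  -3*X**2*Y ↦ -3·49·10·1 = -1470
  -3*X**2*Z ↦ -3·49·1·4 = -588
  2*X*Y**2 ↦ 2·7·100·1 = 1400
  -3*X*Y*Z ↦ -3·7·10·4 = -840
  Y**3 ↦ 1·1·1000·1 = 1000
  -3*Y**2*Z ↦ -3·1·100·4 = -1200
  Y*Z**2 ↦ 1·1·10·16 = 160
  -3*Z**3 ↦ -3·1·1·64 = -192
Sum: F(7, 10, 4) = (-686) + (-1470) + (-588) + (1400) + (-840) + (1000) + (-1200) + (160) + (-192) = -2416.
Reducing mod 11: -2416 ≡ 4 (mod 11).
Since F(a, b, c) ≡ 4 ≠ 0 (mod 11), P does NOT lie on the curve.


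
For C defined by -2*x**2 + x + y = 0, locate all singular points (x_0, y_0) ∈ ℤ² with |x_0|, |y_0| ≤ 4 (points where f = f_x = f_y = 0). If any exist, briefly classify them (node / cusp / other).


No singular points in the scanned grid; C is smooth there.

Compute partial derivatives:
  f_x = 1 - 4*x.
  f_y = 1.
f_y = 1 is a nonzero constant, so f_y never vanishes: no point (x, y) can satisfy f = f_x = f_y = 0. In particular no (x, y) ∈ {−4, ..., 4}² is singular; the curve is smooth.


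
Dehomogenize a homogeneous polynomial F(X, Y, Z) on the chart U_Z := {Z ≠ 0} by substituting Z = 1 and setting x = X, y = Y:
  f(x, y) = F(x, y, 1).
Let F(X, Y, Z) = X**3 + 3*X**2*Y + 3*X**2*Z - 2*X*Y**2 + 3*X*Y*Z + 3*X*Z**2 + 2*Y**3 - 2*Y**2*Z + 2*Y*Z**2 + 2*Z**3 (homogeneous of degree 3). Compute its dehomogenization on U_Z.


f(x, y) = x**3 + 3*x**2*y + 3*x**2 - 2*x*y**2 + 3*x*y + 3*x + 2*y**3 - 2*y**2 + 2*y + 2

On U_Z we set Z = 1. Each monomial c·X^i·Y^j·Z^k in F becomes c·x^i·y^j·1^k = c·x^i·y^j.
Substituting Z = 1: F(X, Y, 1) = x**3 + 3*x**2*y + 3*x**2 - 2*x*y**2 + 3*x*y + 3*x + 2*y**3 - 2*y**2 + 2*y + 2.
Note: deg(f) ≤ deg(F) = 3; strict inequality happens when F is divisible by Z (lost terms).


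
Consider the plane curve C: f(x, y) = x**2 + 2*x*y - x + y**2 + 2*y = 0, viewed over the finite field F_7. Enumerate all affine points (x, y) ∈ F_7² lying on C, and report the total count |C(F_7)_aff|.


Affine F_7-points: {(0, 0), (0, 5), (1, 0), (1, 3), (2, 4), (5, 4), (5, 5)}; count = 7.

For each of the 49 pairs (x, y) ∈ F_7², evaluate f(x, y) mod 7. Record the zeros.
  x = 0: [0↦0, 1↦3, 2↦1, 3↦1, 4↦3, 5↦0, 6↦6]  zeros at y ∈ {0, 5}
  x = 1: [0↦0, 1↦5, 2↦5, 3↦0, 4↦4, 5↦3, 6↦4]  zeros at y ∈ {0, 3}
  x = 2: [0↦2, 1↦2, 2↦4, 3↦1, 4↦0, 5↦1, 6↦4]  zeros at y ∈ {4}
  x = 3: [0↦6, 1↦1, 2↦5, 3↦4, 4↦5, 5↦1, 6↦6]  zeros at y ∈ ∅
  x = 4: [0↦5, 1↦2, 2↦1, 3↦2, 4↦5, 5↦3, 6↦3]  zeros at y ∈ ∅
  x = 5: [0↦6, 1↦5, 2↦6, 3↦2, 4↦0, 5↦0, 6↦2]  zeros at y ∈ {4, 5}
  x = 6: [0↦2, 1↦3, 2↦6, 3↦4, 4↦4, 5↦6, 6↦3]  zeros at y ∈ ∅
Collecting zeros: affine points = {(0, 0), (0, 5), (1, 0), (1, 3), (2, 4), (5, 4), (5, 5)}.
Total count |C(F_7)_aff| = 7.


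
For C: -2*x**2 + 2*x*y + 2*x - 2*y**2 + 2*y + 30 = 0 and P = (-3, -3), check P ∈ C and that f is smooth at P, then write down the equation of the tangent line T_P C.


Tangent line at P: 8*x + 8*y + 48 = 0.

Step 1: f(-3, -3) = 0, so P lies on C.
Step 2: partial derivatives
  f_x(x, y) = -4*x + 2*y + 2, f_y(x, y) = 2*x - 4*y + 2.
  f_x(P) = 8, f_y(P) = 8 (gradient nonzero, so P is smooth).
Step 3: tangent line at P: 8·(x − -3) + 8·(y − -3) = 0.
Expanding: 8*x + 8*y + 48 = 0.


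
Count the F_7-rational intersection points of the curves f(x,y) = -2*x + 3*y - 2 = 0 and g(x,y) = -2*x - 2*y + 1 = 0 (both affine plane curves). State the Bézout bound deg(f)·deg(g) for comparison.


Common zeros: {(2, 2)}; count = 1; Bézout bound = 1.

deg(f) = 1, deg(g) = 1, so Bézout bound = 1.
Scan x ∈ F_7. For each x, list the y ∈ F_7 with f(x, y) ≡ 0 and those with g(x, y) ≡ 0 (mod 7); the common zeros in that column are the intersection.
  x = 0: f ≡ 0 at y ∈ {3}; g ≡ 0 at y ∈ {4}; common: ∅.
  x = 1: f ≡ 0 at y ∈ {6}; g ≡ 0 at y ∈ {3}; common: ∅.
  x = 2: f ≡ 0 at y ∈ {2}; g ≡ 0 at y ∈ {2}; common: {2}.
  x = 3: f ≡ 0 at y ∈ {5}; g ≡ 0 at y ∈ {1}; common: ∅.
  x = 4: f ≡ 0 at y ∈ {1}; g ≡ 0 at y ∈ {0}; common: ∅.
  x = 5: f ≡ 0 at y ∈ {4}; g ≡ 0 at y ∈ {6}; common: ∅.
  x = 6: f ≡ 0 at y ∈ {0}; g ≡ 0 at y ∈ {5}; common: ∅.
Collecting: common zeros = {(2, 2)}, so the count is 1.
Comparison with the Bézout bound: 1 ≤ 1 = deg(f)·deg(g), as expected for curves with no common component (the bound is attained).


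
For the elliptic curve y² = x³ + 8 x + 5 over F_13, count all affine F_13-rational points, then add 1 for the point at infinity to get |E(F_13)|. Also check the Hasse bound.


Affine points = {(1, 1), (1, 12), (2, 4), (2, 9), (3, 2), (3, 11), (4, 6), (4, 7), (5, 1), (5, 12), (6, 3), (6, 10), (7, 1), (7, 12), (8, 3), (8, 10), (9, 0), (12, 3), (12, 10)}; affine count = 19; |E(F_13)| = 20.

Discriminant check: Δ ∝ 4a³ + 27b² = 4·8³ + 27·5² = 4·512 + 27·25 ≡ 6 (mod 13). Nonzero ⇒ E is nonsingular.
For each x ∈ F_13, compute rhs = x³ + 8·x + 5 mod 13, then count y ∈ F_13 with y² ≡ rhs.
  x = 0: rhs = 5, matching y values: none (0 points).
  x = 1: rhs = 1, matching y values: 1, 12 (2 points).
  x = 2: rhs = 3, matching y values: 4, 9 (2 points).
  x = 3: rhs = 4, matching y values: 2, 11 (2 points).
  x = 4: rhs = 10, matching y values: 6, 7 (2 points).
  x = 5: rhs = 1, matching y values: 1, 12 (2 points).
  x = 6: rhs = 9, matching y values: 3, 10 (2 points).
  x = 7: rhs = 1, matching y values: 1, 12 (2 points).
  x = 8: rhs = 9, matching y values: 3, 10 (2 points).
  x = 9: rhs = 0, matching y values: 0 (1 points).
  x = 10: rhs = 6, matching y values: none (0 points).
  x = 11: rhs = 7, matching y values: none (0 points).
  x = 12: rhs = 9, matching y values: 3, 10 (2 points).
Total affine count: 19.
Full point count |E(F_13)| = 19 + 1 = 20.
Hasse bound: |20 − (13+1)| = |6| = 6 ≤ 2√13 ≈ 7.2111 ✓.


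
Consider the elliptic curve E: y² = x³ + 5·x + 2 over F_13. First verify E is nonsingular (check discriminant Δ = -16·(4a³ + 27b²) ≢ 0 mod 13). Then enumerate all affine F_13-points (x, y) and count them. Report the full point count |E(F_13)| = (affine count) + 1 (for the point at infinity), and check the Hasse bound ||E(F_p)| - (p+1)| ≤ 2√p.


Affine points = {(5, 3), (5, 10), (6, 1), (6, 12), (7, 4), (7, 9), (9, 3), (9, 10), (10, 5), (10, 8), (11, 6), (11, 7), (12, 3), (12, 10)}; affine count = 14; |E(F_13)| = 15.

Discriminant check: Δ ∝ 4a³ + 27b² = 4·5³ + 27·2² = 4·125 + 27·4 ≡ 10 (mod 13). Nonzero ⇒ E is nonsingular.
For each x ∈ F_13, compute rhs = x³ + 5·x + 2 mod 13, then count y ∈ F_13 with y² ≡ rhs.
  x = 0: rhs = 2, matching y values: none (0 points).
  x = 1: rhs = 8, matching y values: none (0 points).
  x = 2: rhs = 7, matching y values: none (0 points).
  x = 3: rhs = 5, matching y values: none (0 points).
  x = 4: rhs = 8, matching y values: none (0 points).
  x = 5: rhs = 9, matching y values: 3, 10 (2 points).
  x = 6: rhs = 1, matching y values: 1, 12 (2 points).
  x = 7: rhs = 3, matching y values: 4, 9 (2 points).
  x = 8: rhs = 8, matching y values: none (0 points).
  x = 9: rhs = 9, matching y values: 3, 10 (2 points).
  x = 10: rhs = 12, matching y values: 5, 8 (2 points).
  x = 11: rhs = 10, matching y values: 6, 7 (2 points).
  x = 12: rhs = 9, matching y values: 3, 10 (2 points).
Total affine count: 14.
Full point count |E(F_13)| = 14 + 1 = 15.
Hasse bound: |15 − (13+1)| = |1| = 1 ≤ 2√13 ≈ 7.2111 ✓.


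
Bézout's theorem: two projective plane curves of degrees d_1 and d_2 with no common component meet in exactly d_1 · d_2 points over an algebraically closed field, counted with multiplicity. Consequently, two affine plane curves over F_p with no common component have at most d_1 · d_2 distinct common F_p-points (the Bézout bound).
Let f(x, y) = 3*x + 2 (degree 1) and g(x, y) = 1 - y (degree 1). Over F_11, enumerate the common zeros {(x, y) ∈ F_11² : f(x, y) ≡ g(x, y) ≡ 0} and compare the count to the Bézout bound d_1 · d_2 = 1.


Common zeros: {(3, 1)}; count = 1; Bézout bound = 1.

deg(f) = 1, deg(g) = 1, so Bézout bound = 1.
Scan x ∈ F_11. For each x, list the y ∈ F_11 with f(x, y) ≡ 0 and those with g(x, y) ≡ 0 (mod 11); the common zeros in that column are the intersection.
  x = 0: f ≡ 0 at y ∈ ∅; g ≡ 0 at y ∈ {1}; common: ∅.
  x = 1: f ≡ 0 at y ∈ ∅; g ≡ 0 at y ∈ {1}; common: ∅.
  x = 2: f ≡ 0 at y ∈ ∅; g ≡ 0 at y ∈ {1}; common: ∅.
  x = 3: f ≡ 0 at y ∈ {0, 1, 2, 3, 4, 5, 6, 7, 8, 9, 10}; g ≡ 0 at y ∈ {1}; common: {1}.
  x = 4: f ≡ 0 at y ∈ ∅; g ≡ 0 at y ∈ {1}; common: ∅.
  x = 5: f ≡ 0 at y ∈ ∅; g ≡ 0 at y ∈ {1}; common: ∅.
  x = 6: f ≡ 0 at y ∈ ∅; g ≡ 0 at y ∈ {1}; common: ∅.
  x = 7: f ≡ 0 at y ∈ ∅; g ≡ 0 at y ∈ {1}; common: ∅.
  x = 8: f ≡ 0 at y ∈ ∅; g ≡ 0 at y ∈ {1}; common: ∅.
  x = 9: f ≡ 0 at y ∈ ∅; g ≡ 0 at y ∈ {1}; common: ∅.
  x = 10: f ≡ 0 at y ∈ ∅; g ≡ 0 at y ∈ {1}; common: ∅.
Collecting: common zeros = {(3, 1)}, so the count is 1.
Comparison with the Bézout bound: 1 ≤ 1 = deg(f)·deg(g), as expected for curves with no common component (the bound is attained).


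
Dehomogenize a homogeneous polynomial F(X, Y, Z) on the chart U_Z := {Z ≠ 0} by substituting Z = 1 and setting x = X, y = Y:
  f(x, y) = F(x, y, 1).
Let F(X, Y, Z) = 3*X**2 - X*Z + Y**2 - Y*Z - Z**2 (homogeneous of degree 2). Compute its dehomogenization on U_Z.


f(x, y) = 3*x**2 - x + y**2 - y - 1

On U_Z we set Z = 1. Each monomial c·X^i·Y^j·Z^k in F becomes c·x^i·y^j·1^k = c·x^i·y^j.
Substituting Z = 1: F(X, Y, 1) = 3*x**2 - x + y**2 - y - 1.
Note: deg(f) ≤ deg(F) = 2; strict inequality happens when F is divisible by Z (lost terms).


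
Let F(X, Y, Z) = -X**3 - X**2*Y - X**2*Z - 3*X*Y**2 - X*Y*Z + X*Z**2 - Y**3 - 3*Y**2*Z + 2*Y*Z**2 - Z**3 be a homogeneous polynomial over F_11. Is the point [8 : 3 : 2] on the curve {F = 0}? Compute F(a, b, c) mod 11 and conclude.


F(8,3,2) ≡ 4 (mod 11); P is NOT on the curve.

Evaluate F(8, 3, 2) term-by-term (mod 11).
  -X**3 ↦ -1·512·1·1 = -512
  -X**2*Y ↦ -1·64·3·1 = -192
  -X**2*Z ↦ -1·64·1·2 = -128
  -3*X*Y**2 ↦ -3·8·9·1 = -216
  -X*Y*Z ↦ -1·8·3·2 = -48
  X*Z**2 ↦ 1·8·1·4 = 32
  -Y**3 ↦ -1·1·27·1 = -27
  -3*Y**2*Z ↦ -3·1·9·2 = -54
  2*Y*Z**2 ↦ 2·1·3·4 = 24
  -Z**3 ↦ -1·1·1·8 = -8
Sum: F(8, 3, 2) = (-512) + (-192) + (-128) + (-216) + (-48) + (32) + (-27) + (-54) + (24) + (-8) = -1129.
Reducing mod 11: -1129 ≡ 4 (mod 11).
Since F(a, b, c) ≡ 4 ≠ 0 (mod 11), P does NOT lie on the curve.


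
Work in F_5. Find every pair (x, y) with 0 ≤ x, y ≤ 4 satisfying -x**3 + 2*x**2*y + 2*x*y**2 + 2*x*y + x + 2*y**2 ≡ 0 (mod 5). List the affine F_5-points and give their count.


Affine F_5-points: {(0, 0), (1, 0), (1, 4), (3, 3), (3, 4), (4, 0), (4, 1), (4, 2), (4, 3), (4, 4)}; count = 10.

For each of the 25 pairs (x, y) ∈ F_5², evaluate f(x, y) mod 5. Record the zeros.
  x = 0: [0↦0, 1↦2, 2↦3, 3↦3, 4↦2]  zeros at y ∈ {0}
  x = 1: [0↦0, 1↦3, 2↦4, 3↦3, 4↦0]  zeros at y ∈ {0, 4}
  x = 2: [0↦4, 1↦2, 2↦2, 3↦4, 4↦3]  zeros at y ∈ ∅
  x = 3: [0↦1, 1↦3, 2↦1, 3↦0, 4↦0]  zeros at y ∈ {3, 4}
  x = 4: [0↦0, 1↦0, 2↦0, 3↦0, 4↦0]  zeros at y ∈ {0, 1, 2, 3, 4}
Collecting zeros: affine points = {(0, 0), (1, 0), (1, 4), (3, 3), (3, 4), (4, 0), (4, 1), (4, 2), (4, 3), (4, 4)}.
Total count |C(F_5)_aff| = 10.


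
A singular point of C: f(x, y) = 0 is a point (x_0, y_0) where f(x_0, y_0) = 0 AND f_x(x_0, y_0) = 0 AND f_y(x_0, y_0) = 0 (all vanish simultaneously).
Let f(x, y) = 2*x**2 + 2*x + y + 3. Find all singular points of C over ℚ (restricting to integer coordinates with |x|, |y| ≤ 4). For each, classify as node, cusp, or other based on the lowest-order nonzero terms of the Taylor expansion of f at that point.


No singular points in the scanned grid; C is smooth there.

Compute partial derivatives:
  f_x = 4*x + 2.
  f_y = 1.
f_y = 1 is a nonzero constant, so f_y never vanishes: no point (x, y) can satisfy f = f_x = f_y = 0. In particular no (x, y) ∈ {−4, ..., 4}² is singular; the curve is smooth.


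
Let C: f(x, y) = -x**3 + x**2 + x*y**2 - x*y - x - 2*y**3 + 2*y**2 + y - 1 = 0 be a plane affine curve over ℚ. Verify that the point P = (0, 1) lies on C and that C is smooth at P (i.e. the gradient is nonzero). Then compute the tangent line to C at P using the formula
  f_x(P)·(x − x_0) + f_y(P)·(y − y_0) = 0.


Tangent line at P: -x - y + 1 = 0.

Step 1: f(0, 1) = 0, so P lies on C.
Step 2: partial derivatives
  f_x(x, y) = -3*x**2 + 2*x + y**2 - y - 1, f_y(x, y) = 2*x*y - x - 6*y**2 + 4*y + 1.
  f_x(P) = -1, f_y(P) = -1 (gradient nonzero, so P is smooth).
Step 3: tangent line at P: -1·(x − 0) + -1·(y − 1) = 0.
Expanding: -x - y + 1 = 0.


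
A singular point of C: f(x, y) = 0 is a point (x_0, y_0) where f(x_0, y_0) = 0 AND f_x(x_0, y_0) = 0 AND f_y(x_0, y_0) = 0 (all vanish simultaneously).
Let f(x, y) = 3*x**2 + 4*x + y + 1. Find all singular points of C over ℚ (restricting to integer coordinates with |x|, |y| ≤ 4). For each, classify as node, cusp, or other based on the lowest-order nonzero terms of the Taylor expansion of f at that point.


No singular points in the scanned grid; C is smooth there.

Compute partial derivatives:
  f_x = 6*x + 4.
  f_y = 1.
f_y = 1 is a nonzero constant, so f_y never vanishes: no point (x, y) can satisfy f = f_x = f_y = 0. In particular no (x, y) ∈ {−4, ..., 4}² is singular; the curve is smooth.


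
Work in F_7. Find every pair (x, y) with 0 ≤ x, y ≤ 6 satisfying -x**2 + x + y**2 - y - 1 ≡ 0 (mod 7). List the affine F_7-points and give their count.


Affine F_7-points: {(3, 0), (3, 1), (4, 3), (4, 5), (5, 0), (5, 1)}; count = 6.

For each of the 49 pairs (x, y) ∈ F_7², evaluate f(x, y) mod 7. Record the zeros.
  x = 0: [0↦6, 1↦6, 2↦1, 3↦5, 4↦4, 5↦5, 6↦1]  zeros at y ∈ ∅
  x = 1: [0↦6, 1↦6, 2↦1, 3↦5, 4↦4, 5↦5, 6↦1]  zeros at y ∈ ∅
  x = 2: [0↦4, 1↦4, 2↦6, 3↦3, 4↦2, 5↦3, 6↦6]  zeros at y ∈ ∅
  x = 3: [0↦0, 1↦0, 2↦2, 3↦6, 4↦5, 5↦6, 6↦2]  zeros at y ∈ {0, 1}
  x = 4: [0↦1, 1↦1, 2↦3, 3↦0, 4↦6, 5↦0, 6↦3]  zeros at y ∈ {3, 5}
  x = 5: [0↦0, 1↦0, 2↦2, 3↦6, 4↦5, 5↦6, 6↦2]  zeros at y ∈ {0, 1}
  x = 6: [0↦4, 1↦4, 2↦6, 3↦3, 4↦2, 5↦3, 6↦6]  zeros at y ∈ ∅
Collecting zeros: affine points = {(3, 0), (3, 1), (4, 3), (4, 5), (5, 0), (5, 1)}.
Total count |C(F_7)_aff| = 6.
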